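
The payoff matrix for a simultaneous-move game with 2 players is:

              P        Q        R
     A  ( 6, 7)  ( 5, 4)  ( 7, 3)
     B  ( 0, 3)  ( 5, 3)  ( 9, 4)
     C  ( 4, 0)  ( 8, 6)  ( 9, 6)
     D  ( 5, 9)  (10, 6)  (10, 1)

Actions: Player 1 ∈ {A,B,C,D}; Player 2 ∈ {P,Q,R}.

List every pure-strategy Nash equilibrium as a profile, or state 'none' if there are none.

PSNE = {(A,P)}

(A,P): NE
(A,Q): not NE [P1→D gives 10>5; P2→P gives 7>4]
(A,R): not NE [P1→D gives 10>7; P2→P gives 7>3]
(B,P): not NE [P1→A gives 6>0; P2→R gives 4>3]
(B,Q): not NE [P1→D gives 10>5; P2→R gives 4>3]
(B,R): not NE [P1→D gives 10>9]
(C,P): not NE [P1→A gives 6>4; P2→R gives 6>0]
(C,Q): not NE [P1→D gives 10>8]
(C,R): not NE [P1→D gives 10>9]
(D,P): not NE [P1→A gives 6>5]
(D,Q): not NE [P2→P gives 9>6]
(D,R): not NE [P2→P gives 9>1]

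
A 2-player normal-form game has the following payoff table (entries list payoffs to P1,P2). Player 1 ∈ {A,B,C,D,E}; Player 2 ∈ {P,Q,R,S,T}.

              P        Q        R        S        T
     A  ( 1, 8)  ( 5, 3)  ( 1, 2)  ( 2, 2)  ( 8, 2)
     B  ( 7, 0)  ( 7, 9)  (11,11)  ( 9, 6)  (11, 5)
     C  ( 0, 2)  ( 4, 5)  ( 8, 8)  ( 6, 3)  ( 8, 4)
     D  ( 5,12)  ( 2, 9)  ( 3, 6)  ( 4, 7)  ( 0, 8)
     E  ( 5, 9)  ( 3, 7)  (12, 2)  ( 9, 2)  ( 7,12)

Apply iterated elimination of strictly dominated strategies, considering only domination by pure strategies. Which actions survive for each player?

P1 drop A (B beats it: P:7>1 Q:7>5 R:11>1 S:9>2 T:11>8)
P1 drop C (B beats it: P:7>0 Q:7>4 R:11>8 S:9>6 T:11>8)
P1 drop D (B beats it: P:7>5 Q:7>2 R:11>3 S:9>4 T:11>0)
P2 drop P (T beats it: B:5>0 E:12>9)
P2 drop S (Q beats it: B:9>6 E:7>2)
P1→{B,E} P2→{Q,R,T}

IESDS → P1:{B,E} P2:{Q,R,T}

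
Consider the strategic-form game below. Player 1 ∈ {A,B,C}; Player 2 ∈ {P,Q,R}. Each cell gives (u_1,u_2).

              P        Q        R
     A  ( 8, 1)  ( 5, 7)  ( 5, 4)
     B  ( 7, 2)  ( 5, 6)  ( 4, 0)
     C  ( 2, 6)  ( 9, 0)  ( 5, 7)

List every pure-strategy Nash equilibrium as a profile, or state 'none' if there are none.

PSNE = {(C,R)}

(A,P): not NE [P2→Q gives 7>1]
(A,Q): not NE [P1→C gives 9>5]
(A,R): not NE [P2→Q gives 7>4]
(B,P): not NE [P1→A gives 8>7; P2→Q gives 6>2]
(B,Q): not NE [P1→C gives 9>5]
(B,R): not NE [P1→C gives 5>4; P2→Q gives 6>0]
(C,P): not NE [P1→A gives 8>2; P2→R gives 7>6]
(C,Q): not NE [P2→R gives 7>0]
(C,R): NE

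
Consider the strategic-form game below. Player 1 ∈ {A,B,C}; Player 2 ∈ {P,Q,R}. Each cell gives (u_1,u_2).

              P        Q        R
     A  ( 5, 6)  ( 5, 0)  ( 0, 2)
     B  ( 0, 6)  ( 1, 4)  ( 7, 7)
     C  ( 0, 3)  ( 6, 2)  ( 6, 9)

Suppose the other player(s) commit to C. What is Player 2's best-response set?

argmax u_2 = {R}

u_2(P vs C) = 3
u_2(Q vs C) = 2
u_2(R vs C) = 9
max payoff 9 at {R}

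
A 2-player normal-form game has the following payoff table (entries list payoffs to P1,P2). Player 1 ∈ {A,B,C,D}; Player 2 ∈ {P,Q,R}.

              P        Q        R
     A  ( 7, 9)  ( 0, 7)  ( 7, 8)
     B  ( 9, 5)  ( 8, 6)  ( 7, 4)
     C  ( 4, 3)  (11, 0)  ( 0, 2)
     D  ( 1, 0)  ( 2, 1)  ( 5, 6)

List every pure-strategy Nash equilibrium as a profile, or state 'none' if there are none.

(A,P): not NE [P1→B gives 9>7]
(A,Q): not NE [P1→C gives 11>0; P2→P gives 9>7]
(A,R): not NE [P2→P gives 9>8]
(B,P): not NE [P2→Q gives 6>5]
(B,Q): not NE [P1→C gives 11>8]
(B,R): not NE [P2→Q gives 6>4]
(C,P): not NE [P1→B gives 9>4]
(C,Q): not NE [P2→P gives 3>0]
(C,R): not NE [P1→B gives 7>0; P2→P gives 3>2]
(D,P): not NE [P1→B gives 9>1; P2→R gives 6>0]
(D,Q): not NE [P1→C gives 11>2; P2→R gives 6>1]
(D,R): not NE [P1→B gives 7>5]

PSNE: ∅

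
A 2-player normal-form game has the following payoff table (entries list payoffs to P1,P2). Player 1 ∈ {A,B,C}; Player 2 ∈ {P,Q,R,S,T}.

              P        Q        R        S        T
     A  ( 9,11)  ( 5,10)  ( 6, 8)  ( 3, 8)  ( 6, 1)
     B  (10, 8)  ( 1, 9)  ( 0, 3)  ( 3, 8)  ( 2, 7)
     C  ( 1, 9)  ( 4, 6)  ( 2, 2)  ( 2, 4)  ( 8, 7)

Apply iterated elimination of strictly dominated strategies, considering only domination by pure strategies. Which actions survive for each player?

P2 drop R (P beats it: A:11>8 B:8>3 C:9>2)
P2 drop S (Q beats it: A:10>8 B:9>8 C:6>4)
P2 drop T (P beats it: A:11>1 B:8>7 C:9>7)
P1 drop C (A beats it: P:9>1 Q:5>4)
P1→{A,B} P2→{P,Q}

IESDS → P1:{A,B} P2:{P,Q}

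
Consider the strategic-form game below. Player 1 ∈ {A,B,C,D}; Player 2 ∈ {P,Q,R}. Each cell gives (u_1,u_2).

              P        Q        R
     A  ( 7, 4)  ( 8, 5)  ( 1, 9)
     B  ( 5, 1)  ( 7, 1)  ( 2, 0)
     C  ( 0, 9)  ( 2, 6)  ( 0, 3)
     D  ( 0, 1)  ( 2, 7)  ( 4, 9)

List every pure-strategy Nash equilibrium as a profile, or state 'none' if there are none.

(A,P): not NE [P2→R gives 9>4]
(A,Q): not NE [P2→R gives 9>5]
(A,R): not NE [P1→D gives 4>1]
(B,P): not NE [P1→A gives 7>5]
(B,Q): not NE [P1→A gives 8>7]
(B,R): not NE [P1→D gives 4>2; P2→Q gives 1>0]
(C,P): not NE [P1→A gives 7>0]
(C,Q): not NE [P1→A gives 8>2; P2→P gives 9>6]
(C,R): not NE [P1→D gives 4>0; P2→P gives 9>3]
(D,P): not NE [P1→A gives 7>0; P2→R gives 9>1]
(D,Q): not NE [P1→A gives 8>2; P2→R gives 9>7]
(D,R): NE

PSNE = {(D,R)}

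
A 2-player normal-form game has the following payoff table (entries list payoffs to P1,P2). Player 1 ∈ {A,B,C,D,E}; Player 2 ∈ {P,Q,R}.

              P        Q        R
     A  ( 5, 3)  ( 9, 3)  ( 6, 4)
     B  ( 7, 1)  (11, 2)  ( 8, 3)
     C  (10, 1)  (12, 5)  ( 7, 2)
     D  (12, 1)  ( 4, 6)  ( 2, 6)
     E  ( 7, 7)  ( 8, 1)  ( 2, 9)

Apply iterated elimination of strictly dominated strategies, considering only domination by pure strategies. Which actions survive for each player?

P1 drop A (B beats it: P:7>5 Q:11>9 R:8>6)
P1 drop E (C beats it: P:10>7 Q:12>8 R:7>2)
P2 drop P (Q beats it: B:2>1 C:5>1 D:6>1)
P1 drop D (B beats it: Q:11>4 R:8>2)
P1→{B,C} P2→{Q,R}

Remaining: P1:{B,C} P2:{Q,R}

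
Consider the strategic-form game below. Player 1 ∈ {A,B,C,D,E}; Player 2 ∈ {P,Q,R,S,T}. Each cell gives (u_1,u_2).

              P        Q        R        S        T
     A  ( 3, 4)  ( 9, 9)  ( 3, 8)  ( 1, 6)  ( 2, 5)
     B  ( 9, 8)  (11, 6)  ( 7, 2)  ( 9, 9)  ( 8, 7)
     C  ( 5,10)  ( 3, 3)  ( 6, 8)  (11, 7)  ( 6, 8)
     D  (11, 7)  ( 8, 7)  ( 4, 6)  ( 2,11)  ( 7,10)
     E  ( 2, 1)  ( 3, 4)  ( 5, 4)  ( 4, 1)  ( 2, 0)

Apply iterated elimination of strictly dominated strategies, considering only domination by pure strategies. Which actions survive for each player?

P1 drop A (B beats it: P:9>3 Q:11>9 R:7>3 S:9>1 T:8>2)
P1 drop E (B beats it: P:9>2 Q:11>3 R:7>5 S:9>4 T:8>2)
P2 drop Q (S beats it: B:9>6 C:7>3 D:11>7)
P2 drop R (P beats it: B:8>2 C:10>8 D:7>6)
P1→{B,C,D} P2→{P,S,T}

Remaining: P1:{B,C,D} P2:{P,S,T}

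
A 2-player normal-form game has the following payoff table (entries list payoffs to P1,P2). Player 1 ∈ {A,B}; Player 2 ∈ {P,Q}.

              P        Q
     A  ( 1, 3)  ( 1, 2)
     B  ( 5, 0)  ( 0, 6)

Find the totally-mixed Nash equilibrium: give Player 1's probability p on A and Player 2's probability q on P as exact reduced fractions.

P1 indiff ⇒ q·1+(1-q)·1 = q·5+(1-q)·0 ⇒ q(-4) = (1-q)(-1) ⇒ q = 1/5
P2 indiff ⇒ p·3+(1-p)·0 = p·2+(1-p)·6 ⇒ p(1) = (1-p)(6) ⇒ p = 6/7

P1 mixes 6/7 on A; P2 mixes 1/5 on P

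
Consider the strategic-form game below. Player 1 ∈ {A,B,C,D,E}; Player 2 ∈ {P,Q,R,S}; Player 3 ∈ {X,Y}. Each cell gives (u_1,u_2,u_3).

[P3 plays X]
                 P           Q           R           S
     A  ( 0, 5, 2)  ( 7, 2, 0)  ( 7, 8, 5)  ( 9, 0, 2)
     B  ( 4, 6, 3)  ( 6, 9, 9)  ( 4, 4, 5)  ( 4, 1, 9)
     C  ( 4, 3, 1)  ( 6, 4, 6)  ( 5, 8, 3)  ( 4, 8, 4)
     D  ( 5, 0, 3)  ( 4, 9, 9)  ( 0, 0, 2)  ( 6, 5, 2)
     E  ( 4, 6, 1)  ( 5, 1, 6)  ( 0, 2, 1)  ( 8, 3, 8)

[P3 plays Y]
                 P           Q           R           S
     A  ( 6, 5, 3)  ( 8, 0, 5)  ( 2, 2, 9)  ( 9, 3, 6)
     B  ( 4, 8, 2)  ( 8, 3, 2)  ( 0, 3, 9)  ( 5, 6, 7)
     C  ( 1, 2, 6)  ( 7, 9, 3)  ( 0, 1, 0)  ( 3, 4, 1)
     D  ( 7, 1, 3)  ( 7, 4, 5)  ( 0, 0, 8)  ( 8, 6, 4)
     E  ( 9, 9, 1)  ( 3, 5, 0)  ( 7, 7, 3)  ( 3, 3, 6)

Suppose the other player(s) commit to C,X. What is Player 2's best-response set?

P2 best: {R,S}

u_2(P vs C,X) = 3
u_2(Q vs C,X) = 4
u_2(R vs C,X) = 8
u_2(S vs C,X) = 8
max payoff 8 at {R,S}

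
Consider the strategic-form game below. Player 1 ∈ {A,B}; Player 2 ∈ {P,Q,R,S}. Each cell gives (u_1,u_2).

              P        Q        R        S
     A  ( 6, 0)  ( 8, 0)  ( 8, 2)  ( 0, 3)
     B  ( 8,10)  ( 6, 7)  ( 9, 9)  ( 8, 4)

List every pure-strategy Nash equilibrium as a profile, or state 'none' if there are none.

PSNE = {(B,P)}

(A,P): not NE [P1→B gives 8>6; P2→S gives 3>0]
(A,Q): not NE [P2→S gives 3>0]
(A,R): not NE [P1→B gives 9>8; P2→S gives 3>2]
(A,S): not NE [P1→B gives 8>0]
(B,P): NE
(B,Q): not NE [P1→A gives 8>6; P2→P gives 10>7]
(B,R): not NE [P2→P gives 10>9]
(B,S): not NE [P2→P gives 10>4]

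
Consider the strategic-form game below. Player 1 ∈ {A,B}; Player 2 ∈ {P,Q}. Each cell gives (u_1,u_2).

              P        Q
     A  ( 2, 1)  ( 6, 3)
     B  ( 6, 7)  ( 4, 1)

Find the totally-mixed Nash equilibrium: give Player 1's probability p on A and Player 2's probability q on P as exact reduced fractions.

P1 mixes 3/4 on A; P2 mixes 1/3 on P

P1 indiff ⇒ q·2+(1-q)·6 = q·6+(1-q)·4 ⇒ q(-4) = (1-q)(-2) ⇒ q = 1/3
P2 indiff ⇒ p·1+(1-p)·7 = p·3+(1-p)·1 ⇒ p(-2) = (1-p)(-6) ⇒ p = 3/4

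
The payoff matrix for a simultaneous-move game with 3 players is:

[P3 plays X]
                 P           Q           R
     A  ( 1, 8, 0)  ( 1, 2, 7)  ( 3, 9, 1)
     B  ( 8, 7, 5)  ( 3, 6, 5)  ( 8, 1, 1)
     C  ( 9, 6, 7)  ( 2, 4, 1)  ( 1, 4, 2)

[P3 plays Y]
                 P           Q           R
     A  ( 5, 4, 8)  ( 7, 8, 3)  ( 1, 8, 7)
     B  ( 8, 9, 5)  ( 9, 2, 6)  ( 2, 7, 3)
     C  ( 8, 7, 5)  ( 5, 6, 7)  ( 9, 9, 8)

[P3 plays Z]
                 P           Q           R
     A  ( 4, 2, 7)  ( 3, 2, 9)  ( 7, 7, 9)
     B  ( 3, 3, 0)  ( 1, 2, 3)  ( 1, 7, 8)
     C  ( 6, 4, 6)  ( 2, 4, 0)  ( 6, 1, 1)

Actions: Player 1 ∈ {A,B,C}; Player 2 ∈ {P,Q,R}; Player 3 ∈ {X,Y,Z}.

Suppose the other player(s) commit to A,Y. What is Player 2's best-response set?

u_2(P vs A,Y) = 4
u_2(Q vs A,Y) = 8
u_2(R vs A,Y) = 8
max payoff 8 at {Q,R}

BR_2 = {Q,R}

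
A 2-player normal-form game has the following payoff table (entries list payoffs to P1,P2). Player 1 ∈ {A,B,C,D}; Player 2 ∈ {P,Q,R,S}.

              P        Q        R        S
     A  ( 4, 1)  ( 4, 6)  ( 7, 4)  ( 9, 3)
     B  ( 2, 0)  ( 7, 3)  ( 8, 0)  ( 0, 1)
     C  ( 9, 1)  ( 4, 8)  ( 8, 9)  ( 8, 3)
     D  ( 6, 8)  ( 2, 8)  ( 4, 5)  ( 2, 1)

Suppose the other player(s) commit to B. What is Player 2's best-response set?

u_2(P vs B) = 0
u_2(Q vs B) = 3
u_2(R vs B) = 0
u_2(S vs B) = 1
max payoff 3 at {Q}

P2 best: {Q}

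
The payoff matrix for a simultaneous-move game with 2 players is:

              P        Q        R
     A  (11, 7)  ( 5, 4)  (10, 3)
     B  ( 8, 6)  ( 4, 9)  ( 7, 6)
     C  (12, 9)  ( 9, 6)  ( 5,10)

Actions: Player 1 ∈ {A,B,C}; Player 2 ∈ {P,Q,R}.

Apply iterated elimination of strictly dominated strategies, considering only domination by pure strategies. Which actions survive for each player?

Remaining: P1:{A,C} P2:{P,R}

P1 drop B (A beats it: P:11>8 Q:5>4 R:10>7)
P2 drop Q (P beats it: A:7>4 C:9>6)
P1→{A,C} P2→{P,R}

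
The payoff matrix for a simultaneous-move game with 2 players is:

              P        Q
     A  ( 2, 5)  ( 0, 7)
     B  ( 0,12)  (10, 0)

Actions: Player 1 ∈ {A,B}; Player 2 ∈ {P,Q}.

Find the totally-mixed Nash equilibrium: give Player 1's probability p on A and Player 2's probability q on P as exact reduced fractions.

(p,q) = (6/7, 5/6)

P1 indiff ⇒ q·2+(1-q)·0 = q·0+(1-q)·10 ⇒ q(2) = (1-q)(10) ⇒ q = 5/6
P2 indiff ⇒ p·5+(1-p)·12 = p·7+(1-p)·0 ⇒ p(-2) = (1-p)(-12) ⇒ p = 6/7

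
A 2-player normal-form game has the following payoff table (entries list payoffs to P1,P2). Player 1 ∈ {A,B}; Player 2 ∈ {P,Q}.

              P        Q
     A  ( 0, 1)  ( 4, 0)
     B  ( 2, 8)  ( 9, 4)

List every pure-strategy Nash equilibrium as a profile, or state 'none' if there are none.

Nash profiles: (B,P)

(A,P): not NE [P1→B gives 2>0]
(A,Q): not NE [P1→B gives 9>4; P2→P gives 1>0]
(B,P): NE
(B,Q): not NE [P2→P gives 8>4]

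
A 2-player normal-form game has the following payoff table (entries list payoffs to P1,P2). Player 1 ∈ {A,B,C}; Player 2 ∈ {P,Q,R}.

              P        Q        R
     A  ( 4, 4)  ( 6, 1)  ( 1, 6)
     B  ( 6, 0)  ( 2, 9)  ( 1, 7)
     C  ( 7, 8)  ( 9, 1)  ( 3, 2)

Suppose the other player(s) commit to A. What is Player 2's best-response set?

P2 best: {R}

u_2(P vs A) = 4
u_2(Q vs A) = 1
u_2(R vs A) = 6
max payoff 6 at {R}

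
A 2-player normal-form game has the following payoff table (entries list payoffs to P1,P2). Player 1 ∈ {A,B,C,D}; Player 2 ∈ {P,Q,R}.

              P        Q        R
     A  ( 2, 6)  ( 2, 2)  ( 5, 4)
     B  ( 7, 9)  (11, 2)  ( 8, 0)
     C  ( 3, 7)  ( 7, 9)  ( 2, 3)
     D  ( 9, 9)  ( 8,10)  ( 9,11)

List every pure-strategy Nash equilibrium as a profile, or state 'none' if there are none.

(A,P): not NE [P1→D gives 9>2]
(A,Q): not NE [P1→B gives 11>2; P2→P gives 6>2]
(A,R): not NE [P1→D gives 9>5; P2→P gives 6>4]
(B,P): not NE [P1→D gives 9>7]
(B,Q): not NE [P2→P gives 9>2]
(B,R): not NE [P1→D gives 9>8; P2→P gives 9>0]
(C,P): not NE [P1→D gives 9>3; P2→Q gives 9>7]
(C,Q): not NE [P1→B gives 11>7]
(C,R): not NE [P1→D gives 9>2; P2→Q gives 9>3]
(D,P): not NE [P2→R gives 11>9]
(D,Q): not NE [P1→B gives 11>8; P2→R gives 11>10]
(D,R): NE

Nash profiles: (D,R)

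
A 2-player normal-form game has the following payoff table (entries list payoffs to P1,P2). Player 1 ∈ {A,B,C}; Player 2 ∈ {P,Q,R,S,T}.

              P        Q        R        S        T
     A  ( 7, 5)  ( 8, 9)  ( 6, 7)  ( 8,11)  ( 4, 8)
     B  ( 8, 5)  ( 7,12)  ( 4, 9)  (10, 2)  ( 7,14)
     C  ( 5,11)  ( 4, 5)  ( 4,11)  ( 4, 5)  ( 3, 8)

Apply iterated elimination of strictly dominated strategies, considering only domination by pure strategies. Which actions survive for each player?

P1 drop C (A beats it: P:7>5 Q:8>4 R:6>4 S:8>4 T:4>3)
P2 drop P (Q beats it: A:9>5 B:12>5)
P2 drop R (Q beats it: A:9>7 B:12>9)
P1→{A,B} P2→{Q,S,T}

Remaining: P1:{A,B} P2:{Q,S,T}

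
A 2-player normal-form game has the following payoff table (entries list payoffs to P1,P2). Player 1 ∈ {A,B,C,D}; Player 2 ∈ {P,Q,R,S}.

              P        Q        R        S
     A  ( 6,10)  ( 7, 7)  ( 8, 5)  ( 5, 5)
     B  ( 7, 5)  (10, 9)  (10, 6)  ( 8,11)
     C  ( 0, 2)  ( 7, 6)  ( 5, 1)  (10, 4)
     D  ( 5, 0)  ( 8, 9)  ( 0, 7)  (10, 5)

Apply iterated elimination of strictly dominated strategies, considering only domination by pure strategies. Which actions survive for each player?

Survivors P1:{B,C,D} P2:{Q,S}

P1 drop A (B beats it: P:7>6 Q:10>7 R:10>8 S:8>5)
P2 drop P (Q beats it: B:9>5 C:6>2 D:9>0)
P2 drop R (Q beats it: B:9>6 C:6>1 D:9>7)
P1→{B,C,D} P2→{Q,S}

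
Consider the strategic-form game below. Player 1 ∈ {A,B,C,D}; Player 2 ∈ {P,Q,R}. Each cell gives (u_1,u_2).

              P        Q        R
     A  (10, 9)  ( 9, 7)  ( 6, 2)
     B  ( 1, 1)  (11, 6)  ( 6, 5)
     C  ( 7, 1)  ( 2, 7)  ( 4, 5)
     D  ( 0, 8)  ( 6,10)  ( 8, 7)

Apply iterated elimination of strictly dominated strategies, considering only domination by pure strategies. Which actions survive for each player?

IESDS → P1:{A,B} P2:{P,Q}

P1 drop C (A beats it: P:10>7 Q:9>2 R:6>4)
P2 drop R (Q beats it: A:7>2 B:6>5 D:10>7)
P1 drop D (A beats it: P:10>0 Q:9>6)
P1→{A,B} P2→{P,Q}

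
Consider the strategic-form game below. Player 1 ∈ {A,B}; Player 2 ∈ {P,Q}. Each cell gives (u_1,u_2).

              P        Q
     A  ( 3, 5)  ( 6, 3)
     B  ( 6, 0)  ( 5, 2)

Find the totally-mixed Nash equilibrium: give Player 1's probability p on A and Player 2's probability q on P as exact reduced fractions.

P1 indiff ⇒ q·3+(1-q)·6 = q·6+(1-q)·5 ⇒ q(-3) = (1-q)(-1) ⇒ q = 1/4
P2 indiff ⇒ p·5+(1-p)·0 = p·3+(1-p)·2 ⇒ p(2) = (1-p)(2) ⇒ p = 1/2

(p,q) = (1/2, 1/4)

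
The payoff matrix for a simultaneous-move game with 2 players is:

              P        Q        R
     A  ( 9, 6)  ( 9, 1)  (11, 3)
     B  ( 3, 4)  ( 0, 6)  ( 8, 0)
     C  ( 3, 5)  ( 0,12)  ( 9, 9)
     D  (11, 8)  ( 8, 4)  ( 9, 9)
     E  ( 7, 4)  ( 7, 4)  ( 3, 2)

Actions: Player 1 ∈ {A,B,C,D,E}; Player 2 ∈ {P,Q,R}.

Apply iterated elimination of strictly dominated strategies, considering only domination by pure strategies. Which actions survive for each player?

P1 drop B (A beats it: P:9>3 Q:9>0 R:11>8)
P1 drop C (A beats it: P:9>3 Q:9>0 R:11>9)
P1 drop E (A beats it: P:9>7 Q:9>7 R:11>3)
P2 drop Q (P beats it: A:6>1 D:8>4)
P1→{A,D} P2→{P,R}

Remaining: P1:{A,D} P2:{P,R}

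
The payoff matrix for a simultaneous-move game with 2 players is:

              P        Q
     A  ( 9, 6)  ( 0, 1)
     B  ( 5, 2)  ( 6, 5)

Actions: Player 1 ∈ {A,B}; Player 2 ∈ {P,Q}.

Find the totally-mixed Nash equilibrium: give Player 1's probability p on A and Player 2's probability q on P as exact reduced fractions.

P1 indiff ⇒ q·9+(1-q)·0 = q·5+(1-q)·6 ⇒ q(4) = (1-q)(6) ⇒ q = 3/5
P2 indiff ⇒ p·6+(1-p)·2 = p·1+(1-p)·5 ⇒ p(5) = (1-p)(3) ⇒ p = 3/8

P1 mixes 3/8 on A; P2 mixes 3/5 on P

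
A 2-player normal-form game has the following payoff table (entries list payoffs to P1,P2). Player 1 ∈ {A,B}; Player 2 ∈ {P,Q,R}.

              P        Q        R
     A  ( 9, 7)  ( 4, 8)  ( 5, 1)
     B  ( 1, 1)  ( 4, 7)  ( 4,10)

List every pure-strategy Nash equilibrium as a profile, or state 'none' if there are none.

Nash profiles: (A,Q)

(A,P): not NE [P2→Q gives 8>7]
(A,Q): NE
(A,R): not NE [P2→Q gives 8>1]
(B,P): not NE [P1→A gives 9>1; P2→R gives 10>1]
(B,Q): not NE [P2→R gives 10>7]
(B,R): not NE [P1→A gives 5>4]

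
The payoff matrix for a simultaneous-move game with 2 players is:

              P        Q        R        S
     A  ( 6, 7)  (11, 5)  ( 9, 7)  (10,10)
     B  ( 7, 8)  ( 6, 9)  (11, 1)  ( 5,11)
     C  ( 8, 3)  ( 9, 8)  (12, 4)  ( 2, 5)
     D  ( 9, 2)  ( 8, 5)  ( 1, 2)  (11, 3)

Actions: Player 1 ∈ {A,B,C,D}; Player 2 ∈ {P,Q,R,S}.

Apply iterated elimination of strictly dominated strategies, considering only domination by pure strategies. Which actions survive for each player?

P2 drop P (S beats it: A:10>7 B:11>8 C:5>3 D:3>2)
P2 drop R (S beats it: A:10>7 B:11>1 C:5>4 D:3>2)
P1 drop B (A beats it: Q:11>6 S:10>5)
P1 drop C (A beats it: Q:11>9 S:10>2)
P1→{A,D} P2→{Q,S}

Survivors P1:{A,D} P2:{Q,S}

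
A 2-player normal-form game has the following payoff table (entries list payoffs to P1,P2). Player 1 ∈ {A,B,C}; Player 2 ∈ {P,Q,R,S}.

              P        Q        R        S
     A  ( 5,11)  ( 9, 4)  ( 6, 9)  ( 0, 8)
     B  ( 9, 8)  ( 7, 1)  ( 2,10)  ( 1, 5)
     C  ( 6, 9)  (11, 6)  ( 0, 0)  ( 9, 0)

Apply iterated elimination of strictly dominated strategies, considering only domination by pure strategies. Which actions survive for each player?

Survivors P1:{A,B} P2:{P,R}

P2 drop Q (P beats it: A:11>4 B:8>1 C:9>6)
P2 drop S (P beats it: A:11>8 B:8>5 C:9>0)
P1 drop C (B beats it: P:9>6 R:2>0)
P1→{A,B} P2→{P,R}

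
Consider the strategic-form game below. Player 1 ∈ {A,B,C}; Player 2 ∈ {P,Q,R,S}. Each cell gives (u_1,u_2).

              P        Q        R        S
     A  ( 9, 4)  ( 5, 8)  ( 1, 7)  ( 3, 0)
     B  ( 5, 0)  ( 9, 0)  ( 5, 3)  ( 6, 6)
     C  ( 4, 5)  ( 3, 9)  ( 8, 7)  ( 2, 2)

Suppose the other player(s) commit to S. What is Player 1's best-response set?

argmax u_1 = {B}

u_1(A vs S) = 3
u_1(B vs S) = 6
u_1(C vs S) = 2
max payoff 6 at {B}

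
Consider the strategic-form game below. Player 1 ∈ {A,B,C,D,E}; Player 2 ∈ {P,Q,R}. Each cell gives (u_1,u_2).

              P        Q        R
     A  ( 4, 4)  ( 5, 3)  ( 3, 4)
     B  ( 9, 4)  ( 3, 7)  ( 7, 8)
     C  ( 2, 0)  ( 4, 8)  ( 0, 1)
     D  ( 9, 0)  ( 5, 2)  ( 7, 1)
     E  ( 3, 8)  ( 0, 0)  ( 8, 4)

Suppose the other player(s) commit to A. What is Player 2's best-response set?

argmax u_2 = {P,R}

u_2(P vs A) = 4
u_2(Q vs A) = 3
u_2(R vs A) = 4
max payoff 4 at {P,R}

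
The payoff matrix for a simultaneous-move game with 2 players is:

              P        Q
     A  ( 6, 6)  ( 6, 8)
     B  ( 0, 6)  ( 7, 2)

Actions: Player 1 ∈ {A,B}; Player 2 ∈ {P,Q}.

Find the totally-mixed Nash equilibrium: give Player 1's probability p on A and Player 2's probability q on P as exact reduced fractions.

P1 indiff ⇒ q·6+(1-q)·6 = q·0+(1-q)·7 ⇒ q(6) = (1-q)(1) ⇒ q = 1/7
P2 indiff ⇒ p·6+(1-p)·6 = p·8+(1-p)·2 ⇒ p(-2) = (1-p)(-4) ⇒ p = 2/3

(p,q) = (2/3, 1/7)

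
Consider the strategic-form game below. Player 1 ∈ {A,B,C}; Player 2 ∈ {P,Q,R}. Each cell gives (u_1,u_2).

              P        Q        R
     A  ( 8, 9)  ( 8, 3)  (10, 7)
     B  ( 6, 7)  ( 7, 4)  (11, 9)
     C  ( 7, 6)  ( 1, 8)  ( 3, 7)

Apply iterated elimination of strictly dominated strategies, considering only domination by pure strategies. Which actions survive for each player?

P1 drop C (A beats it: P:8>7 Q:8>1 R:10>3)
P2 drop Q (P beats it: A:9>3 B:7>4)
P1→{A,B} P2→{P,R}

IESDS → P1:{A,B} P2:{P,R}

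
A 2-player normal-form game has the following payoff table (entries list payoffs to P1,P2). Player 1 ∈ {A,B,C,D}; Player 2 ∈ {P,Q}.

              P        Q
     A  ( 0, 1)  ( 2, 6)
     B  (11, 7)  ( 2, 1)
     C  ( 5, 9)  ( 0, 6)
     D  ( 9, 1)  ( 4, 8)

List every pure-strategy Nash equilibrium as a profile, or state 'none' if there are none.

(A,P): not NE [P1→B gives 11>0; P2→Q gives 6>1]
(A,Q): not NE [P1→D gives 4>2]
(B,P): NE
(B,Q): not NE [P1→D gives 4>2; P2→P gives 7>1]
(C,P): not NE [P1→B gives 11>5]
(C,Q): not NE [P1→D gives 4>0; P2→P gives 9>6]
(D,P): not NE [P1→B gives 11>9; P2→Q gives 8>1]
(D,Q): NE

NE set: (B,P), (D,Q)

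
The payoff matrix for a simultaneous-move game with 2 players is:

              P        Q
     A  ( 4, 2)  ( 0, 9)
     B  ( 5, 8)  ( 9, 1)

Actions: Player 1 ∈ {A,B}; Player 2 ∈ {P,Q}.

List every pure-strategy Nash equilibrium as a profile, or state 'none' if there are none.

(A,P): not NE [P1→B gives 5>4; P2→Q gives 9>2]
(A,Q): not NE [P1→B gives 9>0]
(B,P): NE
(B,Q): not NE [P2→P gives 8>1]

NE set: (B,P)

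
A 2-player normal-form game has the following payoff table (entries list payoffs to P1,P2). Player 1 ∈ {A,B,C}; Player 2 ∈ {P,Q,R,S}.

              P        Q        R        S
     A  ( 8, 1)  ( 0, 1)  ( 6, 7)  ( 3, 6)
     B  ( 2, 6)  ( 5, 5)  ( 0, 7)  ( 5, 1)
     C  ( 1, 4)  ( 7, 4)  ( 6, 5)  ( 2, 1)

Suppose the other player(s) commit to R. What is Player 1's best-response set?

u_1(A vs R) = 6
u_1(B vs R) = 0
u_1(C vs R) = 6
max payoff 6 at {A,C}

P1 best: {A,C}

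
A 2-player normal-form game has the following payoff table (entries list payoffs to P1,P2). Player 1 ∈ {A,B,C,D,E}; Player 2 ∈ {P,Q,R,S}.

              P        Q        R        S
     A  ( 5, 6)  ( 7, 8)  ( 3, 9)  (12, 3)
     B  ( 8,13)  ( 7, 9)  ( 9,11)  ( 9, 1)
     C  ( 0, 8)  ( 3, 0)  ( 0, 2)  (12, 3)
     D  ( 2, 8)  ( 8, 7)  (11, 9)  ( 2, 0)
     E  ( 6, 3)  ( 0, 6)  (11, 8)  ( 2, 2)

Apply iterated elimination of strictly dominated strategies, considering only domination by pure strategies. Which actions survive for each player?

P2 drop Q (R beats it: A:9>8 B:11>9 C:2>0 D:9>7 E:8>6)
P2 drop S (P beats it: A:6>3 B:13>1 C:8>3 D:8>0 E:3>2)
P1 drop A (B beats it: P:8>5 R:9>3)
P1 drop C (B beats it: P:8>0 R:9>0)
P1→{B,D,E} P2→{P,R}

Remaining: P1:{B,D,E} P2:{P,R}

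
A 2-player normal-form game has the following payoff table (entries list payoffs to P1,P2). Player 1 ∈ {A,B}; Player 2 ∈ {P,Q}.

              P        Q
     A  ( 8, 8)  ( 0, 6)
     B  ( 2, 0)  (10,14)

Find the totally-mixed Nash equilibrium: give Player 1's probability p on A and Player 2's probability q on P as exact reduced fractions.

P1 indiff ⇒ q·8+(1-q)·0 = q·2+(1-q)·10 ⇒ q(6) = (1-q)(10) ⇒ q = 5/8
P2 indiff ⇒ p·8+(1-p)·0 = p·6+(1-p)·14 ⇒ p(2) = (1-p)(14) ⇒ p = 7/8

(p,q) = (7/8, 5/8)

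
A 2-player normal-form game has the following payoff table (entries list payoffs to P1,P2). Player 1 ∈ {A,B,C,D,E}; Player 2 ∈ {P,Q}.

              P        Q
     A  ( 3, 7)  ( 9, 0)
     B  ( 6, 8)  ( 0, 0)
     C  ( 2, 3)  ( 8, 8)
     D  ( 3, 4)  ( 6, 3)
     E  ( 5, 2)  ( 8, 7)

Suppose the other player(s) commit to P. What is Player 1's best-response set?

u_1(A vs P) = 3
u_1(B vs P) = 6
u_1(C vs P) = 2
u_1(D vs P) = 3
u_1(E vs P) = 5
max payoff 6 at {B}

P1 best: {B}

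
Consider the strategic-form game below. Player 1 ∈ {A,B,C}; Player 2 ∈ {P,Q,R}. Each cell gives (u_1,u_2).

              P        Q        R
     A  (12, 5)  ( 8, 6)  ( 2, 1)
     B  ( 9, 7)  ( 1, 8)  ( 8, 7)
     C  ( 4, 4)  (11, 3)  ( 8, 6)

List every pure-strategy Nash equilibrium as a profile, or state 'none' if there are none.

PSNE = {(C,R)}

(A,P): not NE [P2→Q gives 6>5]
(A,Q): not NE [P1→C gives 11>8]
(A,R): not NE [P1→C gives 8>2; P2→Q gives 6>1]
(B,P): not NE [P1→A gives 12>9; P2→Q gives 8>7]
(B,Q): not NE [P1→C gives 11>1]
(B,R): not NE [P2→Q gives 8>7]
(C,P): not NE [P1→A gives 12>4; P2→R gives 6>4]
(C,Q): not NE [P2→R gives 6>3]
(C,R): NE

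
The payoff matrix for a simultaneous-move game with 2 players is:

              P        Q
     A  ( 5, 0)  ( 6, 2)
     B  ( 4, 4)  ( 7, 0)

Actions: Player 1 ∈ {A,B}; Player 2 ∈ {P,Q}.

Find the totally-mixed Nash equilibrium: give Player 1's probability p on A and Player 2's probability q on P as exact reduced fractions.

p=2/3, q=1/2

P1 indiff ⇒ q·5+(1-q)·6 = q·4+(1-q)·7 ⇒ q(1) = (1-q)(1) ⇒ q = 1/2
P2 indiff ⇒ p·0+(1-p)·4 = p·2+(1-p)·0 ⇒ p(-2) = (1-p)(-4) ⇒ p = 2/3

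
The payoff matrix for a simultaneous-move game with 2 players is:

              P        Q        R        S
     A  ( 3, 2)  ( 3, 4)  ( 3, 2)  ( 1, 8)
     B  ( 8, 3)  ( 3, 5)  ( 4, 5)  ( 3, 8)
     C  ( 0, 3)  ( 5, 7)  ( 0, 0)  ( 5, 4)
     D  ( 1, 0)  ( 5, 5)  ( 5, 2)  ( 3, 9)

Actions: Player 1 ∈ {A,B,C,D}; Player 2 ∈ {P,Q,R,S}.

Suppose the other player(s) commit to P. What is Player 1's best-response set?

P1 best: {B}

u_1(A vs P) = 3
u_1(B vs P) = 8
u_1(C vs P) = 0
u_1(D vs P) = 1
max payoff 8 at {B}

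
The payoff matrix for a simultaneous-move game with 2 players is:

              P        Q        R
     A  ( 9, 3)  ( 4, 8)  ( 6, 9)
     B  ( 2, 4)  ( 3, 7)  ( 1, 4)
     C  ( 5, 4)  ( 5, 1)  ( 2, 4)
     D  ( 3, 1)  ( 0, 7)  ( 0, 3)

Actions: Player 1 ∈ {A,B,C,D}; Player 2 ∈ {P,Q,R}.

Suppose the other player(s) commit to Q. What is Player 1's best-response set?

u_1(A vs Q) = 4
u_1(B vs Q) = 3
u_1(C vs Q) = 5
u_1(D vs Q) = 0
max payoff 5 at {C}

argmax u_1 = {C}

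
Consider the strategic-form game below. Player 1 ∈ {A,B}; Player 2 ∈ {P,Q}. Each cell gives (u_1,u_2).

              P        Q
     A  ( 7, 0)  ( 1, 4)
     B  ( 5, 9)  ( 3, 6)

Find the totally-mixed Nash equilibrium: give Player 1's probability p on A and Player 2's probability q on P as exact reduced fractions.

P1 indiff ⇒ q·7+(1-q)·1 = q·5+(1-q)·3 ⇒ q(2) = (1-q)(2) ⇒ q = 1/2
P2 indiff ⇒ p·0+(1-p)·9 = p·4+(1-p)·6 ⇒ p(-4) = (1-p)(-3) ⇒ p = 3/7

p=3/7, q=1/2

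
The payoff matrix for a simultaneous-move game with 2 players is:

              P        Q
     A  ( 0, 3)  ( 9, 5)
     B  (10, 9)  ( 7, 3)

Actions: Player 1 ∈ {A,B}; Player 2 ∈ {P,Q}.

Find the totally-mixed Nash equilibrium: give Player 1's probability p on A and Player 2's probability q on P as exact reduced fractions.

(p,q) = (3/4, 1/6)

P1 indiff ⇒ q·0+(1-q)·9 = q·10+(1-q)·7 ⇒ q(-10) = (1-q)(-2) ⇒ q = 1/6
P2 indiff ⇒ p·3+(1-p)·9 = p·5+(1-p)·3 ⇒ p(-2) = (1-p)(-6) ⇒ p = 3/4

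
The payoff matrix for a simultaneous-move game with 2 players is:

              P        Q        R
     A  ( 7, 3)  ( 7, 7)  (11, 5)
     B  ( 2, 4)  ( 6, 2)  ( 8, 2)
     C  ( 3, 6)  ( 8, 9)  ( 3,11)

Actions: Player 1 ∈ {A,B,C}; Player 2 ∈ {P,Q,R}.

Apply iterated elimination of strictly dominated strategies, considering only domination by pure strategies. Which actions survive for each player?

P1 drop B (A beats it: P:7>2 Q:7>6 R:11>8)
P2 drop P (Q beats it: A:7>3 C:9>6)
P1→{A,C} P2→{Q,R}

IESDS → P1:{A,C} P2:{Q,R}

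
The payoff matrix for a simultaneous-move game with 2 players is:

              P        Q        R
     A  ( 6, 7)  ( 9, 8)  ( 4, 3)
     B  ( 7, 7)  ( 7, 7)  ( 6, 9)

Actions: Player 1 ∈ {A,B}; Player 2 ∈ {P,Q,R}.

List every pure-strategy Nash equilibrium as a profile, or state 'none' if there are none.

(A,P): not NE [P1→B gives 7>6; P2→Q gives 8>7]
(A,Q): NE
(A,R): not NE [P1→B gives 6>4; P2→Q gives 8>3]
(B,P): not NE [P2→R gives 9>7]
(B,Q): not NE [P1→A gives 9>7; P2→R gives 9>7]
(B,R): NE

PSNE = {(A,Q), (B,R)}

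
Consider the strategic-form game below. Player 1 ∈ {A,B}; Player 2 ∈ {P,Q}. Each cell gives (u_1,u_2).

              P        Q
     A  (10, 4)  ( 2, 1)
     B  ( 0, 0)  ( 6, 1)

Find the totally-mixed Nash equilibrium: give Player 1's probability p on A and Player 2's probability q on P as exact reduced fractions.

P1 mixes 1/4 on A; P2 mixes 2/7 on P

P1 indiff ⇒ q·10+(1-q)·2 = q·0+(1-q)·6 ⇒ q(10) = (1-q)(4) ⇒ q = 2/7
P2 indiff ⇒ p·4+(1-p)·0 = p·1+(1-p)·1 ⇒ p(3) = (1-p)(1) ⇒ p = 1/4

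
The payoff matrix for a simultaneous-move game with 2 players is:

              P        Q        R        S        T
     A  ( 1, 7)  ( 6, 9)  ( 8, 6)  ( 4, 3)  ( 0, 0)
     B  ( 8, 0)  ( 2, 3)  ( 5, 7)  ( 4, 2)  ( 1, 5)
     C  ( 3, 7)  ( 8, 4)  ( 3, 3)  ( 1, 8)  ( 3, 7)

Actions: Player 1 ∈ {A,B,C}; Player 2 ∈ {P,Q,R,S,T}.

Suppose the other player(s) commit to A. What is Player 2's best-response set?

P2 best: {Q}

u_2(P vs A) = 7
u_2(Q vs A) = 9
u_2(R vs A) = 6
u_2(S vs A) = 3
u_2(T vs A) = 0
max payoff 9 at {Q}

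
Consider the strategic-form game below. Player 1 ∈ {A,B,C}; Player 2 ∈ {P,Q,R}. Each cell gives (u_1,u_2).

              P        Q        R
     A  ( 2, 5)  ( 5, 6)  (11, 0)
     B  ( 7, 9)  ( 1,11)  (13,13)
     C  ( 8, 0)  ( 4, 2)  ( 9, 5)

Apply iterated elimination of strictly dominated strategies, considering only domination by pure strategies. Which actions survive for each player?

Remaining: P1:{A,B} P2:{Q,R}

P2 drop P (Q beats it: A:6>5 B:11>9 C:2>0)
P1 drop C (A beats it: Q:5>4 R:11>9)
P1→{A,B} P2→{Q,R}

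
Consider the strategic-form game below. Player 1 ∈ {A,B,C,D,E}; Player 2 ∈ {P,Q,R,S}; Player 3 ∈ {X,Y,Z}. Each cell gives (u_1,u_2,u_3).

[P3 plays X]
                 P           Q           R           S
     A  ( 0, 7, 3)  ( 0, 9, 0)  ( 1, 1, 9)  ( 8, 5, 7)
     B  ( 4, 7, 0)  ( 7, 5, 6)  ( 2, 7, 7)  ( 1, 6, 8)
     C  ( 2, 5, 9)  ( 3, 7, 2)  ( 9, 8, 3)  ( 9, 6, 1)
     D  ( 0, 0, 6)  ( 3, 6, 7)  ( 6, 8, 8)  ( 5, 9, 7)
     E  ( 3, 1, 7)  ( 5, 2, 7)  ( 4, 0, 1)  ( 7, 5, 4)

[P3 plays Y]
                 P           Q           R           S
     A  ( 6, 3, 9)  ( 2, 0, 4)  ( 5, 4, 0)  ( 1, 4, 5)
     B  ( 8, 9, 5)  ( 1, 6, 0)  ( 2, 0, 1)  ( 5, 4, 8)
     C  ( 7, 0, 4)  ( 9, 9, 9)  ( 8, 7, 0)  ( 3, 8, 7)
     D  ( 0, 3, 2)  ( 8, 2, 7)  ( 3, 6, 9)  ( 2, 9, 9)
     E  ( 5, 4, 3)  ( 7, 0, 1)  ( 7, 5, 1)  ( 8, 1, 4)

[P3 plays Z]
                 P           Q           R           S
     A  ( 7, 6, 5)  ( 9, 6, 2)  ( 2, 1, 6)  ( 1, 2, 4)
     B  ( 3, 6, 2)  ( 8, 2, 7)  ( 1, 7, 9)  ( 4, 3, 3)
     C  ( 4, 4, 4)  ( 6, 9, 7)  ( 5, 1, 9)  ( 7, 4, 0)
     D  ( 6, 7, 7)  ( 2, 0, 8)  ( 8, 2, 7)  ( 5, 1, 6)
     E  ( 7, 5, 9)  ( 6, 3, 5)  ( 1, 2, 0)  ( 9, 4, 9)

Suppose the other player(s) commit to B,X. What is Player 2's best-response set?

u_2(P vs B,X) = 7
u_2(Q vs B,X) = 5
u_2(R vs B,X) = 7
u_2(S vs B,X) = 6
max payoff 7 at {P,R}

P2 best: {P,R}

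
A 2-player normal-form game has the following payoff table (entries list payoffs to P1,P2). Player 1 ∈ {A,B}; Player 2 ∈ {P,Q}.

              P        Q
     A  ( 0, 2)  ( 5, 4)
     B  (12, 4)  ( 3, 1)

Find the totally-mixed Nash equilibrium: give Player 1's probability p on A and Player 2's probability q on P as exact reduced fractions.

P1 indiff ⇒ q·0+(1-q)·5 = q·12+(1-q)·3 ⇒ q(-12) = (1-q)(-2) ⇒ q = 1/7
P2 indiff ⇒ p·2+(1-p)·4 = p·4+(1-p)·1 ⇒ p(-2) = (1-p)(-3) ⇒ p = 3/5

p=3/5, q=1/7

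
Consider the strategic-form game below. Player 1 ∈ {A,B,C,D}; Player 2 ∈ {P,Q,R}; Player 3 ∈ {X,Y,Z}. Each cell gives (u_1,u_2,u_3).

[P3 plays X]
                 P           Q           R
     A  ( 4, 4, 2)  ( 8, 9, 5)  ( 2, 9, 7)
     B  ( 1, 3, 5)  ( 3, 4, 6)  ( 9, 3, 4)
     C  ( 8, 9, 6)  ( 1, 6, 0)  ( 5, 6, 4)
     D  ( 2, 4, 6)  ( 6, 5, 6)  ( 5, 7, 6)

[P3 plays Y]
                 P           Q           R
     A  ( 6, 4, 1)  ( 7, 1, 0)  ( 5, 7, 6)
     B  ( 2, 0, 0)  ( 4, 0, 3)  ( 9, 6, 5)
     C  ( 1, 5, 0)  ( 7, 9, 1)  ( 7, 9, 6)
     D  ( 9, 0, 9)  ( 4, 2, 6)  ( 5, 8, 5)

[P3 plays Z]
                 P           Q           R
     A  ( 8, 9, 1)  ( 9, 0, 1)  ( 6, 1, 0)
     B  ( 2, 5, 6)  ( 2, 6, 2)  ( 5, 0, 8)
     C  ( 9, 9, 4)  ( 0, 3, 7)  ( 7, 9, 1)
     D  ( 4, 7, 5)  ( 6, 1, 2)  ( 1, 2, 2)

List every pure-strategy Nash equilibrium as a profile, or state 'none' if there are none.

Nash profiles: (A,Q,X), (C,P,X)

(A,P,X): not NE [P1→C gives 8>4; P2→R gives 9>4]
(A,P,Y): not NE [P1→D gives 9>6; P2→R gives 7>4; P3→X gives 2>1]
(A,P,Z): not NE [P1→C gives 9>8; P3→X gives 2>1]
(A,Q,X): NE
(A,Q,Y): not NE [P2→R gives 7>1; P3→X gives 5>0]
(A,Q,Z): not NE [P2→P gives 9>0; P3→X gives 5>1]
(A,R,X): not NE [P1→B gives 9>2]
(A,R,Y): not NE [P1→B gives 9>5; P3→X gives 7>6]
(A,R,Z): not NE [P1→C gives 7>6; P2→P gives 9>1; P3→X gives 7>0]
(B,P,X): not NE [P1→C gives 8>1; P2→Q gives 4>3; P3→Z gives 6>5]
(B,P,Y): not NE [P1→D gives 9>2; P2→R gives 6>0; P3→Z gives 6>0]
(B,P,Z): not NE [P1→C gives 9>2; P2→Q gives 6>5]
(B,Q,X): not NE [P1→A gives 8>3]
(B,Q,Y): not NE [P1→C gives 7>4; P2→R gives 6>0; P3→X gives 6>3]
(B,Q,Z): not NE [P1→A gives 9>2; P3→X gives 6>2]
(B,R,X): not NE [P2→Q gives 4>3; P3→Z gives 8>4]
(B,R,Y): not NE [P3→Z gives 8>5]
(B,R,Z): not NE [P1→C gives 7>5; P2→Q gives 6>0]
(C,P,X): NE
(C,P,Y): not NE [P1→D gives 9>1; P2→R gives 9>5; P3→X gives 6>0]
(C,P,Z): not NE [P3→X gives 6>4]
(C,Q,X): not NE [P1→A gives 8>1; P2→P gives 9>6; P3→Z gives 7>0]
(C,Q,Y): not NE [P3→Z gives 7>1]
(C,Q,Z): not NE [P1→A gives 9>0; P2→R gives 9>3]
(C,R,X): not NE [P1→B gives 9>5; P2→P gives 9>6; P3→Y gives 6>4]
(C,R,Y): not NE [P1→B gives 9>7]
(C,R,Z): not NE [P3→Y gives 6>1]
(D,P,X): not NE [P1→C gives 8>2; P2→R gives 7>4; P3→Y gives 9>6]
(D,P,Y): not NE [P2→R gives 8>0]
(D,P,Z): not NE [P1→C gives 9>4; P3→Y gives 9>5]
(D,Q,X): not NE [P1→A gives 8>6; P2→R gives 7>5]
(D,Q,Y): not NE [P1→C gives 7>4; P2→R gives 8>2]
(D,Q,Z): not NE [P1→A gives 9>6; P2→P gives 7>1; P3→Y gives 6>2]
(D,R,X): not NE [P1→B gives 9>5]
(D,R,Y): not NE [P1→B gives 9>5; P3→X gives 6>5]
(D,R,Z): not NE [P1→C gives 7>1; P2→P gives 7>2; P3→X gives 6>2]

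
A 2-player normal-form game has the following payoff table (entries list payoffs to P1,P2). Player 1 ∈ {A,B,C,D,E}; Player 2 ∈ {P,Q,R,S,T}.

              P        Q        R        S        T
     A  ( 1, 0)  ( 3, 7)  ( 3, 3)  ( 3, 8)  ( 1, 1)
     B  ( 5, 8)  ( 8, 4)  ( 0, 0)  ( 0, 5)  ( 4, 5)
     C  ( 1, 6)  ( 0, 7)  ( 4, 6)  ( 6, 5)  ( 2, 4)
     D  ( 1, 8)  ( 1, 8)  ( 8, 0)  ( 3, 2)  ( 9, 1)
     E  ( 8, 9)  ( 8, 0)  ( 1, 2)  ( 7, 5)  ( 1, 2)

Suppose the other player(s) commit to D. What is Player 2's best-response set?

argmax u_2 = {P,Q}

u_2(P vs D) = 8
u_2(Q vs D) = 8
u_2(R vs D) = 0
u_2(S vs D) = 2
u_2(T vs D) = 1
max payoff 8 at {P,Q}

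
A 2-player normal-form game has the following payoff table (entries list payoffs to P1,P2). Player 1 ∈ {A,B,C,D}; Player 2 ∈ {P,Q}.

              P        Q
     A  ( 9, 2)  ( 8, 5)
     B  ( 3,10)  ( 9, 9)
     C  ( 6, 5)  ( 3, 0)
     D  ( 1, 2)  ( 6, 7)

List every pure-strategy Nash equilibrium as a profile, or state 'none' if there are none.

Equilibria: none

(A,P): not NE [P2→Q gives 5>2]
(A,Q): not NE [P1→B gives 9>8]
(B,P): not NE [P1→A gives 9>3]
(B,Q): not NE [P2→P gives 10>9]
(C,P): not NE [P1→A gives 9>6]
(C,Q): not NE [P1→B gives 9>3; P2→P gives 5>0]
(D,P): not NE [P1→A gives 9>1; P2→Q gives 7>2]
(D,Q): not NE [P1→B gives 9>6]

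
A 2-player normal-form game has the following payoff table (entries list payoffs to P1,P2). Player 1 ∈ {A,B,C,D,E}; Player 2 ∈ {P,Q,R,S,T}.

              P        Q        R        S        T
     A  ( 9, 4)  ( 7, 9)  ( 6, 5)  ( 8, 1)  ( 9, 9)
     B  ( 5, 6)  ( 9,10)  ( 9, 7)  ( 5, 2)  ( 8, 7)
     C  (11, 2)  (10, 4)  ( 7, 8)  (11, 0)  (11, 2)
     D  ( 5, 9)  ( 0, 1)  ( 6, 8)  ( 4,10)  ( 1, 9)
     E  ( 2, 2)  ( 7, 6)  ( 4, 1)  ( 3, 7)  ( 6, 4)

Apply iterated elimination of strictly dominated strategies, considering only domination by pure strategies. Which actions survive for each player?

P1 drop A (C beats it: P:11>9 Q:10>7 R:7>6 S:11>8 T:11>9)
P1 drop D (C beats it: P:11>5 Q:10>0 R:7>6 S:11>4 T:11>1)
P1 drop E (B beats it: P:5>2 Q:9>7 R:9>4 S:5>3 T:8>6)
P2 drop P (Q beats it: B:10>6 C:4>2)
P2 drop S (Q beats it: B:10>2 C:4>0)
P2 drop T (Q beats it: B:10>7 C:4>2)
P1→{B,C} P2→{Q,R}

Remaining: P1:{B,C} P2:{Q,R}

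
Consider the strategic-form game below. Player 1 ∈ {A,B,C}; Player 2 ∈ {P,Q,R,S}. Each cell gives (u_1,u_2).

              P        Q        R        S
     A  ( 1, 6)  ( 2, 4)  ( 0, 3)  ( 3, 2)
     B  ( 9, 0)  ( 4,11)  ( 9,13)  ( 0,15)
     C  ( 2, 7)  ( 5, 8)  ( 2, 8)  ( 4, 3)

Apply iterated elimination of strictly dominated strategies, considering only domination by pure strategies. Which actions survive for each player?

Remaining: P1:{B,C} P2:{Q,R,S}

P1 drop A (C beats it: P:2>1 Q:5>2 R:2>0 S:4>3)
P2 drop P (Q beats it: B:11>0 C:8>7)
P1→{B,C} P2→{Q,R,S}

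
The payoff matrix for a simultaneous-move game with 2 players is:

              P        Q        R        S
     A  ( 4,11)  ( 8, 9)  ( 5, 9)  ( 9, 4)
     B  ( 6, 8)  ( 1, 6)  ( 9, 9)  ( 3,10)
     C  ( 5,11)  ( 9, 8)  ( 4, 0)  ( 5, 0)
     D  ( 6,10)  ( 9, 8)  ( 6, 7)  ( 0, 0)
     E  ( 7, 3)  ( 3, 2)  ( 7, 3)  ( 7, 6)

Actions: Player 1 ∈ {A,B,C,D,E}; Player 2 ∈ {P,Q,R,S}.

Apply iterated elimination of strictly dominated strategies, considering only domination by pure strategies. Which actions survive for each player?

Remaining: P1:{A,B,E} P2:{P,R,S}

P2 drop Q (P beats it: A:11>9 B:8>6 C:11>8 D:10>8 E:3>2)
P1 drop C (E beats it: P:7>5 R:7>4 S:7>5)
P1 drop D (E beats it: P:7>6 R:7>6 S:7>0)
P1→{A,B,E} P2→{P,R,S}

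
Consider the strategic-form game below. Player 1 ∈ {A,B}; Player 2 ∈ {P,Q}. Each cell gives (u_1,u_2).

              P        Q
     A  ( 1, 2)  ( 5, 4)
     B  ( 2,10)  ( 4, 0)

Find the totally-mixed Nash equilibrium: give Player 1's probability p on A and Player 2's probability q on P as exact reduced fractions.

(p,q) = (5/6, 1/2)

P1 indiff ⇒ q·1+(1-q)·5 = q·2+(1-q)·4 ⇒ q(-1) = (1-q)(-1) ⇒ q = 1/2
P2 indiff ⇒ p·2+(1-p)·10 = p·4+(1-p)·0 ⇒ p(-2) = (1-p)(-10) ⇒ p = 5/6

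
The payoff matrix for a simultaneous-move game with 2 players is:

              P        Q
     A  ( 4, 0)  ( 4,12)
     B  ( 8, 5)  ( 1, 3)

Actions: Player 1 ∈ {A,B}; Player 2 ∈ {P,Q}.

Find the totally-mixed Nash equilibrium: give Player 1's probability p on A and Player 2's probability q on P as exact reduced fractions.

P1 indiff ⇒ q·4+(1-q)·4 = q·8+(1-q)·1 ⇒ q(-4) = (1-q)(-3) ⇒ q = 3/7
P2 indiff ⇒ p·0+(1-p)·5 = p·12+(1-p)·3 ⇒ p(-12) = (1-p)(-2) ⇒ p = 1/7

(p,q) = (1/7, 3/7)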